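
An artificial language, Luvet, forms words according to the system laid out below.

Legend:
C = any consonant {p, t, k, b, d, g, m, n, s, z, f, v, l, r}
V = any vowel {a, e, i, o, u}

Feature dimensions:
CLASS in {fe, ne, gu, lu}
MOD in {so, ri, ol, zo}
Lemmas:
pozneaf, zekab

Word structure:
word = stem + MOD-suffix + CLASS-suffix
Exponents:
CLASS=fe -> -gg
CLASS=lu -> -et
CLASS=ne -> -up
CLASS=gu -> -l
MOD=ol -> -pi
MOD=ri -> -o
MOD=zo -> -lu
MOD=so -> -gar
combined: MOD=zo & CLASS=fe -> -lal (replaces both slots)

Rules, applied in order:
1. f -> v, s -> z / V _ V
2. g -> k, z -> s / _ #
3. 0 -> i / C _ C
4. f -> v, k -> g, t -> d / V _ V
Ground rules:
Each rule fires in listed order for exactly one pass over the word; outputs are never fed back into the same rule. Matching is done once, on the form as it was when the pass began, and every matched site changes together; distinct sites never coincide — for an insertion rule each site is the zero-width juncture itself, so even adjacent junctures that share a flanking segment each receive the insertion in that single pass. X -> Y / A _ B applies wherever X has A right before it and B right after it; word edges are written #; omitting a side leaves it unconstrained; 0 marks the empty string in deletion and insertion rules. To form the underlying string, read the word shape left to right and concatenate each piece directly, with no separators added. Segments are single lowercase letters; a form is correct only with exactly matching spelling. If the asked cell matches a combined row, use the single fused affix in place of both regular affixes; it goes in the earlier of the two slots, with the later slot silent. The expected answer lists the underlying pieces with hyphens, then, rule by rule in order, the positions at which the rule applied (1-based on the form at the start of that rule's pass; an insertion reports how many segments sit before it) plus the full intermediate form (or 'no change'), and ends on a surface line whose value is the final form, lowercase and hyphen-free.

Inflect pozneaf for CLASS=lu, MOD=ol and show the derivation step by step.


underlying: pozneaf-pi-et
1. f -> v, s -> z / V _ V: no change
2. g -> k, z -> s / _ #: no change
3. 0 -> i / C _ C: inserts after position(s) 3, 7: pozineafipiet
4. f -> v, k -> g, t -> d / V _ V: fires at position(s) 8: pozineavipiet
surface: pozineavipiet


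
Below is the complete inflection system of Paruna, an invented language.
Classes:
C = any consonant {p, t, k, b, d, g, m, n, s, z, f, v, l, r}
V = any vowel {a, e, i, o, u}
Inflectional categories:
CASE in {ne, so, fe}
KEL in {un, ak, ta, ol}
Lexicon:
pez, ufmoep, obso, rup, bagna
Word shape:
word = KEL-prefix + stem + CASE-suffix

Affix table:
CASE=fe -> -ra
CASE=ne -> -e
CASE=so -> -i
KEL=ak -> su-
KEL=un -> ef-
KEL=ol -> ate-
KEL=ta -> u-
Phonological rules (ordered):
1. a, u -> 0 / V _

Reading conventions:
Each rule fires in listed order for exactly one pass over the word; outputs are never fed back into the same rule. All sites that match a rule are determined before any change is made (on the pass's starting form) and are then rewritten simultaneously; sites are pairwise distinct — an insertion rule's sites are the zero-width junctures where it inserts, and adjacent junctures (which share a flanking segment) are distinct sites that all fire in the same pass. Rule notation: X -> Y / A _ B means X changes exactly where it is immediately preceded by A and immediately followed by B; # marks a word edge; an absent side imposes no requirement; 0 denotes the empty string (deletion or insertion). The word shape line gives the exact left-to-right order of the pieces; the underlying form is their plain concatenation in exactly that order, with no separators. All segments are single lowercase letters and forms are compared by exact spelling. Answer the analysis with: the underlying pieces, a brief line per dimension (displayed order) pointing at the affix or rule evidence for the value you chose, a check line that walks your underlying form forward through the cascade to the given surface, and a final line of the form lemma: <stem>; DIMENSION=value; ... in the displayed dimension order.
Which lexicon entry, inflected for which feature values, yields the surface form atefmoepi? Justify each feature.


underlying: ate-ufmoep-i
CASE=so - signalled by the affix -i
KEL=ol - signalled by the affix ate-
check: ateufmoepi -> atefmoepi
lemma: ufmoep; CASE=so; KEL=ol


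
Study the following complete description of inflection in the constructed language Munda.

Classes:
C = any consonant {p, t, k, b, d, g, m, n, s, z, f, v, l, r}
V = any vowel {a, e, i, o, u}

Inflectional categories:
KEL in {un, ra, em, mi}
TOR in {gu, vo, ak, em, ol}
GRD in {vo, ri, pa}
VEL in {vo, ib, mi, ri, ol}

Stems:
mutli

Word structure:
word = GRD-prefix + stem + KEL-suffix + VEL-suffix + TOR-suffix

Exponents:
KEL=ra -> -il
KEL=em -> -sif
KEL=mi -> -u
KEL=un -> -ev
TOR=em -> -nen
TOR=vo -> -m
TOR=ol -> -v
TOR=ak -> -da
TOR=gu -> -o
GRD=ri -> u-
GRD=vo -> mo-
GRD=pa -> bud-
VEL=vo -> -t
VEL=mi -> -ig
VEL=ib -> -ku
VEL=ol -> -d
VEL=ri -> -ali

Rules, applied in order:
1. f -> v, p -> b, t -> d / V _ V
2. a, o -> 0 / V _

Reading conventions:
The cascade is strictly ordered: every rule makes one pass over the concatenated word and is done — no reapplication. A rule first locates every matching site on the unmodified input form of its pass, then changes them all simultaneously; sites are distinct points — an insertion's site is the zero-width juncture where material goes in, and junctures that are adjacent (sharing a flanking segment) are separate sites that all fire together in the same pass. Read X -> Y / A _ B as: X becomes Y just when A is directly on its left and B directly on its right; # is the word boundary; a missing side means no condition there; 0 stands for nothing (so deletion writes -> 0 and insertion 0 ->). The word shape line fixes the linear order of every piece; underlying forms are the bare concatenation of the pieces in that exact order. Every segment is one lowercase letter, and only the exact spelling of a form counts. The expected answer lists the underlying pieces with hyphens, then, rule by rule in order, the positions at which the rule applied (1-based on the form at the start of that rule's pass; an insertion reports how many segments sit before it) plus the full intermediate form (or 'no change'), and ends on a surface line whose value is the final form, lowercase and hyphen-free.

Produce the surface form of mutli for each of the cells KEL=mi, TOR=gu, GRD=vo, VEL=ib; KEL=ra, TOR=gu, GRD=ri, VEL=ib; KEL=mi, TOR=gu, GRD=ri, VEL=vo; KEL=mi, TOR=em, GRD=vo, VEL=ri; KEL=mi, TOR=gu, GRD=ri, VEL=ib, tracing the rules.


cell KEL=mi, TOR=gu, GRD=vo, VEL=ib:
underlying: mo-mutli-u-ku-o
1. f -> v, p -> b, t -> d / V _ V: no change
2. a, o -> 0 / V _: fires at position(s) 11: momutliuku
surface: momutliuku

cell KEL=ra, TOR=gu, GRD=ri, VEL=ib:
underlying: u-mutli-il-ku-o
1. f -> v, p -> b, t -> d / V _ V: no change
2. a, o -> 0 / V _: fires at position(s) 11: umutliilku
surface: umutliilku

cell KEL=mi, TOR=gu, GRD=ri, VEL=vo:
underlying: u-mutli-u-t-o
1. f -> v, p -> b, t -> d / V _ V: fires at position(s) 8: umutliudo
2. a, o -> 0 / V _: no change
surface: umutliudo

cell KEL=mi, TOR=em, GRD=vo, VEL=ri:
underlying: mo-mutli-u-ali-nen
1. f -> v, p -> b, t -> d / V _ V: no change
2. a, o -> 0 / V _: fires at position(s) 9: momutliulinen
surface: momutliulinen

cell KEL=mi, TOR=gu, GRD=ri, VEL=ib:
underlying: u-mutli-u-ku-o
1. f -> v, p -> b, t -> d / V _ V: no change
2. a, o -> 0 / V _: fires at position(s) 10: umutliuku
surface: umutliuku


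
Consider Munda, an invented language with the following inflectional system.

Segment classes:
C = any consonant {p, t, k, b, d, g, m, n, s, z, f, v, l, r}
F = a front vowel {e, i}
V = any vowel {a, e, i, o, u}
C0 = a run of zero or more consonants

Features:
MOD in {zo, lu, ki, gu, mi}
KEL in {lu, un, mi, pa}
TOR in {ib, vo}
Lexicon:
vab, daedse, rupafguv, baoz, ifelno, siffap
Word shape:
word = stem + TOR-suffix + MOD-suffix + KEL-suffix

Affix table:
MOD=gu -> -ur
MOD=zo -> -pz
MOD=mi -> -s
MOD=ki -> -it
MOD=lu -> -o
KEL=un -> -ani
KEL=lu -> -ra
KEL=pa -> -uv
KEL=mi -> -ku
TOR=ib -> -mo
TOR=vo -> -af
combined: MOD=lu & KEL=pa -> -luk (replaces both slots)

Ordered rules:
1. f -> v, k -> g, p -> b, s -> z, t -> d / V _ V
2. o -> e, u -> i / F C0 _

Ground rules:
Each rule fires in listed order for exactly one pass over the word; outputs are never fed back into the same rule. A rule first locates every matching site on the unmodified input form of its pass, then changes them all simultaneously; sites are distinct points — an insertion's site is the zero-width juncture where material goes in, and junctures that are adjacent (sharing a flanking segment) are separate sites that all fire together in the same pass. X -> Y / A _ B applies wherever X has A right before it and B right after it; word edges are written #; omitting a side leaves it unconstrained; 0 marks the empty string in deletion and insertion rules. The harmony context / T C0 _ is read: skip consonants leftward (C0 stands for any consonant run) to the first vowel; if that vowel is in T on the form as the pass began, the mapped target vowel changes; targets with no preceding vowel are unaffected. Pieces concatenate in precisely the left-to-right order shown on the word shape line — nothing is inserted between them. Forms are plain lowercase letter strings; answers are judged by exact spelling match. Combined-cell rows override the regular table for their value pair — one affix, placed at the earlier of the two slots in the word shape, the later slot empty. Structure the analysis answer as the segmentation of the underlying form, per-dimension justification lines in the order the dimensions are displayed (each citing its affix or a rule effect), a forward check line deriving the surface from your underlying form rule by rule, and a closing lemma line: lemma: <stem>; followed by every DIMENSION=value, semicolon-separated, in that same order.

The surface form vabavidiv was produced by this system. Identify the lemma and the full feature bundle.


underlying: vab-af-it-uv
MOD=ki - signalled by the affix -it
KEL=pa - signalled by the affix -uv
TOR=vo - signalled by the affix -af
check: vabafituv -> vabaviduv -> vabavidiv
lemma: vab; MOD=ki; KEL=pa; TOR=vo


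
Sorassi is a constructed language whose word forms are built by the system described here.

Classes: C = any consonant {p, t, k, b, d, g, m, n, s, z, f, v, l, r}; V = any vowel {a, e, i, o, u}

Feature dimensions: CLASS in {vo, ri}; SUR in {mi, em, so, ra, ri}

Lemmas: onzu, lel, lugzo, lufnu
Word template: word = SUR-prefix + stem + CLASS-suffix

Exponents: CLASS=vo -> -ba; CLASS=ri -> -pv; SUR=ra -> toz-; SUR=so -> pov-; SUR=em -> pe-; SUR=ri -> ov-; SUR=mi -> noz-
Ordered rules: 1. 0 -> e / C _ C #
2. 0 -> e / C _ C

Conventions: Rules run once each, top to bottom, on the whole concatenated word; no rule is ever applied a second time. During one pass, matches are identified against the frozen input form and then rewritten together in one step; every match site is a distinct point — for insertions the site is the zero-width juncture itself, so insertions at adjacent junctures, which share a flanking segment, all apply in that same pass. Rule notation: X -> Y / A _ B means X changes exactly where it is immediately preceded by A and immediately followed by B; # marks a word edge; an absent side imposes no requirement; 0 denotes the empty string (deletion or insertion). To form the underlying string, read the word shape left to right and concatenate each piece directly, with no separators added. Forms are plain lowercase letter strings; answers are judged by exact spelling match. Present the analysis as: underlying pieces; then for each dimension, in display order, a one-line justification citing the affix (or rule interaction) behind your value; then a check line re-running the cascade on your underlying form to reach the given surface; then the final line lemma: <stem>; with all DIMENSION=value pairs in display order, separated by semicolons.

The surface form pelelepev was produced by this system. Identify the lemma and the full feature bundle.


underlying: pe-lel-pv
CLASS=ri - signalled by the affix -pv
SUR=em - signalled by the affix pe-
check: pelelpv -> pelelpev -> pelelepev
lemma: lel; CLASS=ri; SUR=em


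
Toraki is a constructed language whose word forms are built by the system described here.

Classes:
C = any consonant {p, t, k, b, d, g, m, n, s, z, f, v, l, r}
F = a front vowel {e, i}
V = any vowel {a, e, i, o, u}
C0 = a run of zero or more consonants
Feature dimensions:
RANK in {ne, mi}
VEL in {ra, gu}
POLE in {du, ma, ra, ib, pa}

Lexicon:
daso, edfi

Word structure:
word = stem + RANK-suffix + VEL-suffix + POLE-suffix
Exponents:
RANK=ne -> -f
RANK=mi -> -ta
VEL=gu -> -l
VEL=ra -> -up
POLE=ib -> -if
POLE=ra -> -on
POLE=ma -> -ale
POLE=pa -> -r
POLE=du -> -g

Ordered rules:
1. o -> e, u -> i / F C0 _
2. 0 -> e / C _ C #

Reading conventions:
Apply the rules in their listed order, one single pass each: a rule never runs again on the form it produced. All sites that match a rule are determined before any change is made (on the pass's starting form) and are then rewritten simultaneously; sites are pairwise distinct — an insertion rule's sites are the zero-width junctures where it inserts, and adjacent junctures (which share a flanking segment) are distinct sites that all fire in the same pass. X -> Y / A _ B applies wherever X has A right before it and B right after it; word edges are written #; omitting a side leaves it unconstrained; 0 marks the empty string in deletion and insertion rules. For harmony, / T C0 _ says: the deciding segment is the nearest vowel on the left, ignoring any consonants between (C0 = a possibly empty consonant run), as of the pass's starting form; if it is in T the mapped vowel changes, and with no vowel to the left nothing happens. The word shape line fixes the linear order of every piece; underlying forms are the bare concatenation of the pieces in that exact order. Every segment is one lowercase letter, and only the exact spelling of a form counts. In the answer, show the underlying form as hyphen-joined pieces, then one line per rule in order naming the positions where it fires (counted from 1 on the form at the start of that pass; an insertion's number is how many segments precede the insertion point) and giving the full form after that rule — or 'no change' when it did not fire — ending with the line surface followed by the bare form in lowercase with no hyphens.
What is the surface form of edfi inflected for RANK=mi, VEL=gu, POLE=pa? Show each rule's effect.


underlying: edfi-ta-l-r
1. o -> e, u -> i / F C0 _: no change
2. 0 -> e / C _ C #: inserts after position(s) 7: edfitaler
surface: edfitaler


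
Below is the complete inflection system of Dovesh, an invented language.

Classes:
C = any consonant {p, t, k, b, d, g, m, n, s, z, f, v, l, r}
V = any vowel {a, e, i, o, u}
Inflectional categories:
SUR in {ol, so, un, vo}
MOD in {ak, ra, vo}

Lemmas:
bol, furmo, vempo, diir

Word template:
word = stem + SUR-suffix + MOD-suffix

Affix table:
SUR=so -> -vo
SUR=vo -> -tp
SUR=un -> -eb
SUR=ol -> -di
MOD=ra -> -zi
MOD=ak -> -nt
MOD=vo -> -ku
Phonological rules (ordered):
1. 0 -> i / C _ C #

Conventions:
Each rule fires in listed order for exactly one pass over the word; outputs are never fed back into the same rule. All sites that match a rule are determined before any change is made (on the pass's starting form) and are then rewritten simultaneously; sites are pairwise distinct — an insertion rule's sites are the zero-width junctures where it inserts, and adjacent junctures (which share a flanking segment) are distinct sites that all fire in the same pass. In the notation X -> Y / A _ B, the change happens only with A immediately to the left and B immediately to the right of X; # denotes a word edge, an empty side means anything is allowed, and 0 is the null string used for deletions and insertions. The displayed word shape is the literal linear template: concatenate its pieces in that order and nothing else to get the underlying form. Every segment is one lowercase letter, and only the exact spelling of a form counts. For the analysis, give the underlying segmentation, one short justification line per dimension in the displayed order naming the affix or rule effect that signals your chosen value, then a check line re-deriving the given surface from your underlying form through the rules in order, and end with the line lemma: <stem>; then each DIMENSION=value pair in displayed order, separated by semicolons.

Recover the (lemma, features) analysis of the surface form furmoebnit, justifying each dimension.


underlying: furmo-eb-nt
SUR=un - signalled by the affix -eb
MOD=ak - signalled by the affix -nt
check: furmoebnt -> furmoebnit
lemma: furmo; SUR=un; MOD=ak


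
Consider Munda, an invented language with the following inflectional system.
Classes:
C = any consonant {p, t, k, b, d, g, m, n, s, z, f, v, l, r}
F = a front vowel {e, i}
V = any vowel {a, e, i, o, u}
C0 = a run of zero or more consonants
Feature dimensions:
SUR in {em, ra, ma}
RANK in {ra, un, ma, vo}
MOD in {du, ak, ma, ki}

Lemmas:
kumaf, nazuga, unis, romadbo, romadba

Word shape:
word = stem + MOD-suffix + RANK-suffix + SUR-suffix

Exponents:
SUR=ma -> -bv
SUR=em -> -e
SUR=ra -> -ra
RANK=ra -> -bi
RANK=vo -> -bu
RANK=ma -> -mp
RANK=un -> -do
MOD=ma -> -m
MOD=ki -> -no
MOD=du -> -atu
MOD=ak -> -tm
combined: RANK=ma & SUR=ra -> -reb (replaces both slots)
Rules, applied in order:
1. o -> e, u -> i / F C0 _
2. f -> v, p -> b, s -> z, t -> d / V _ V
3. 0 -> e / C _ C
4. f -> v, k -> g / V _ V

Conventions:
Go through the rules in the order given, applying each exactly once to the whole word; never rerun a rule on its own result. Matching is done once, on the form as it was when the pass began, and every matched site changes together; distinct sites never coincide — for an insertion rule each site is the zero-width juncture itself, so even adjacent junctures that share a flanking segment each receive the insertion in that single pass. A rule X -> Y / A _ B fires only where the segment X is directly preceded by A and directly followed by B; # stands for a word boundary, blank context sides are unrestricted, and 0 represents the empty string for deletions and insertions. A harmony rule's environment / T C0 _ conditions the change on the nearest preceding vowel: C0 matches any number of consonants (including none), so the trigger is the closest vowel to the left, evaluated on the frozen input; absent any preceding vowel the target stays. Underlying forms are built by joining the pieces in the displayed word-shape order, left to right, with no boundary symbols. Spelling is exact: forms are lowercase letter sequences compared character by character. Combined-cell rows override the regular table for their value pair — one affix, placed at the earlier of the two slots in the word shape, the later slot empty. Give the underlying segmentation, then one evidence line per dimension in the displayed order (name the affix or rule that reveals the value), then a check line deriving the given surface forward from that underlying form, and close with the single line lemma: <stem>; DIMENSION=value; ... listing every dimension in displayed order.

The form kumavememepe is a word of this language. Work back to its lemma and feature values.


underlying: kumaf-m-mp-e
SUR=em - signalled by the affix -e
RANK=ma - signalled by the affix -mp
MOD=ma - signalled by the affix -m
check: kumafmmpe -> kumafmmpe -> kumafmmpe -> kumafememepe -> kumavememepe
lemma: kumaf; SUR=em; RANK=ma; MOD=ma


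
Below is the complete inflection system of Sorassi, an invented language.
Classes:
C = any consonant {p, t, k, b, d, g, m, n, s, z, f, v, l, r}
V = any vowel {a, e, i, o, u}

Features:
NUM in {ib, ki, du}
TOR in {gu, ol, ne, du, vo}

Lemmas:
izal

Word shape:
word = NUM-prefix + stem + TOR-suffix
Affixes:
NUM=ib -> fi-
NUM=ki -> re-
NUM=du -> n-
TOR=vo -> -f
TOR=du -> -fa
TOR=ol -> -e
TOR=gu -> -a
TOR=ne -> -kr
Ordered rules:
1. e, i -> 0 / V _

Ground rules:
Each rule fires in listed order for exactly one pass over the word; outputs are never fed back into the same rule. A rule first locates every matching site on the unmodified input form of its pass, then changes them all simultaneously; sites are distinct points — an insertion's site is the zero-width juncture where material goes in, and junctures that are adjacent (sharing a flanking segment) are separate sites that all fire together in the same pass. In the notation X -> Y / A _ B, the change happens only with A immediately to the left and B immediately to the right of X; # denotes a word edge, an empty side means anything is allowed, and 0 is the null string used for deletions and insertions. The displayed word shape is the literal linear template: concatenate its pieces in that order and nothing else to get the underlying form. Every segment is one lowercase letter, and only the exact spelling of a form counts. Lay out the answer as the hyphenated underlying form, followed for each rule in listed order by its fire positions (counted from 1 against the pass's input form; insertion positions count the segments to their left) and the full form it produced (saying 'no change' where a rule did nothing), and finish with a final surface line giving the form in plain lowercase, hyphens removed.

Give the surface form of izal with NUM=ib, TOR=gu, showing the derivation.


underlying: fi-izal-a
1. e, i -> 0 / V _: fires at position(s) 3: fizala
surface: fizala


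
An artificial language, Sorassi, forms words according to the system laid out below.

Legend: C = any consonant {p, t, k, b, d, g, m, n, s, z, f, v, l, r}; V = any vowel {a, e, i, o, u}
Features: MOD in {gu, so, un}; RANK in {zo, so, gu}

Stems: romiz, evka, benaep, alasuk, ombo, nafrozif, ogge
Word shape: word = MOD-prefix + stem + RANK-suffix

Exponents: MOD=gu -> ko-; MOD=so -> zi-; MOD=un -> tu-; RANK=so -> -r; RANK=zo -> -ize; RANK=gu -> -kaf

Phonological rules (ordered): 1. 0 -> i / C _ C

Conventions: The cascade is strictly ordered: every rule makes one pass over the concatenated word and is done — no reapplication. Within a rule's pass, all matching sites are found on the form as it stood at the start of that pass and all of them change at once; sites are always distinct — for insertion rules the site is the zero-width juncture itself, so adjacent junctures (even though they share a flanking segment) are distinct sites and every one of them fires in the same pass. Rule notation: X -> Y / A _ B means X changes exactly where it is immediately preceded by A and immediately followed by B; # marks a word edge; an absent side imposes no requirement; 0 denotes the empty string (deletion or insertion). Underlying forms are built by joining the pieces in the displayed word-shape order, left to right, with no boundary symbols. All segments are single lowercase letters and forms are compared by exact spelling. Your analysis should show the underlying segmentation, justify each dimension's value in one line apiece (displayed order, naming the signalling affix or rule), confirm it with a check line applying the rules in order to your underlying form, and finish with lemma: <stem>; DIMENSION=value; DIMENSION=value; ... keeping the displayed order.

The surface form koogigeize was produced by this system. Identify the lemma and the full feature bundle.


underlying: ko-ogge-ize
MOD=gu - signalled by the affix ko-
RANK=zo - signalled by the affix -ize
check: kooggeize -> koogigeize
lemma: ogge; MOD=gu; RANK=zo


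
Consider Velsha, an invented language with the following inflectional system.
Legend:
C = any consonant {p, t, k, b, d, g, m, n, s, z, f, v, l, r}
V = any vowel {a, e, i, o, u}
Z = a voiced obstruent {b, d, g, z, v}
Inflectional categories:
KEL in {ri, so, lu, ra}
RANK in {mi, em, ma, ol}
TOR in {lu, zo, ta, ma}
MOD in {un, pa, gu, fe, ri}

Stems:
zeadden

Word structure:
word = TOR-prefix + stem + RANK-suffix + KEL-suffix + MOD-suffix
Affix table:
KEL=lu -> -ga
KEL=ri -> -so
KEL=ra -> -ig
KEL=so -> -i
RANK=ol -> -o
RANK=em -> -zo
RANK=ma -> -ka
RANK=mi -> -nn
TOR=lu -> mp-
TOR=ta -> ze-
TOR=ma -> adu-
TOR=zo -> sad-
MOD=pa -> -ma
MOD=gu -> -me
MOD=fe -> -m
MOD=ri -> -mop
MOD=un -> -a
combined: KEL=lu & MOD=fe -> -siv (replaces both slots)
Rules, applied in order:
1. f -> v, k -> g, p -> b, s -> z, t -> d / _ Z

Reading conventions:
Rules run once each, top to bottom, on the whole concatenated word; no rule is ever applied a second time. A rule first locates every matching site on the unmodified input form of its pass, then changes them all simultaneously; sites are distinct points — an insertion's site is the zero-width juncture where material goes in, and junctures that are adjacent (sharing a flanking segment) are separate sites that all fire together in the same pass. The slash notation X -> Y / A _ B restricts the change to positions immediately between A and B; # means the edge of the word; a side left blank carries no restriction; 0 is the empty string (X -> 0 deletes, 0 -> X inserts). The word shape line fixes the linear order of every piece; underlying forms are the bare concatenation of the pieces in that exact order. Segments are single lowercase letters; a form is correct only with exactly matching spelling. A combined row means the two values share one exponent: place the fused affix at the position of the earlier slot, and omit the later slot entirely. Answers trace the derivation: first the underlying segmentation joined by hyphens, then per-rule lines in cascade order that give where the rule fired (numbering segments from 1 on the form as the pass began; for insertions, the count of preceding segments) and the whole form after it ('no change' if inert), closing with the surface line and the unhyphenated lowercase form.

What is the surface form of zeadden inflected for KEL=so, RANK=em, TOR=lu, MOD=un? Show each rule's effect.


underlying: mp-zeadden-zo-i-a
1. f -> v, k -> g, p -> b, s -> z, t -> d / _ Z: fires at position(s) 2: mbzeaddenzoia
surface: mbzeaddenzoia


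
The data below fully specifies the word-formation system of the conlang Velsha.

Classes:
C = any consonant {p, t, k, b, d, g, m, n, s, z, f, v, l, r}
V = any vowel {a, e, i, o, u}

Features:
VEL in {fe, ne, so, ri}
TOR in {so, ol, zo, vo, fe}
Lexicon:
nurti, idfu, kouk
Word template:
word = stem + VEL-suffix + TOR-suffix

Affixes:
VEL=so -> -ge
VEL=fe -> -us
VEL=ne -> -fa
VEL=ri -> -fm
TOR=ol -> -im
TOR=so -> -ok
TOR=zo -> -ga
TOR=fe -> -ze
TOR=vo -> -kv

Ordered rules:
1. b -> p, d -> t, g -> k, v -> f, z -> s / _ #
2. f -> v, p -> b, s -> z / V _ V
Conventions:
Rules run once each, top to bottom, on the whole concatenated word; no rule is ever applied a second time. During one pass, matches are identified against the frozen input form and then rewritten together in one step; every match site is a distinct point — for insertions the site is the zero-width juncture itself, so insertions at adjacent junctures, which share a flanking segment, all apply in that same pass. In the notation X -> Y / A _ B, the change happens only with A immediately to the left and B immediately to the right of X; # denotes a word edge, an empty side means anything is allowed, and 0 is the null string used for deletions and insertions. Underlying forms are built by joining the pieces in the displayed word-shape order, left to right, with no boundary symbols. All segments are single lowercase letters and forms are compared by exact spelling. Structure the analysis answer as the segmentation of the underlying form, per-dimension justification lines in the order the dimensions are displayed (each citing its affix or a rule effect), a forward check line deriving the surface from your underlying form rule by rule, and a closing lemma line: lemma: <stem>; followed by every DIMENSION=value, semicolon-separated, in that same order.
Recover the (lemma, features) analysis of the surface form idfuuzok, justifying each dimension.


underlying: idfu-us-ok
VEL=fe - signalled by the affix -us
TOR=so - signalled by the affix -ok
check: idfuusok -> idfuusok -> idfuuzok
lemma: idfu; VEL=fe; TOR=so


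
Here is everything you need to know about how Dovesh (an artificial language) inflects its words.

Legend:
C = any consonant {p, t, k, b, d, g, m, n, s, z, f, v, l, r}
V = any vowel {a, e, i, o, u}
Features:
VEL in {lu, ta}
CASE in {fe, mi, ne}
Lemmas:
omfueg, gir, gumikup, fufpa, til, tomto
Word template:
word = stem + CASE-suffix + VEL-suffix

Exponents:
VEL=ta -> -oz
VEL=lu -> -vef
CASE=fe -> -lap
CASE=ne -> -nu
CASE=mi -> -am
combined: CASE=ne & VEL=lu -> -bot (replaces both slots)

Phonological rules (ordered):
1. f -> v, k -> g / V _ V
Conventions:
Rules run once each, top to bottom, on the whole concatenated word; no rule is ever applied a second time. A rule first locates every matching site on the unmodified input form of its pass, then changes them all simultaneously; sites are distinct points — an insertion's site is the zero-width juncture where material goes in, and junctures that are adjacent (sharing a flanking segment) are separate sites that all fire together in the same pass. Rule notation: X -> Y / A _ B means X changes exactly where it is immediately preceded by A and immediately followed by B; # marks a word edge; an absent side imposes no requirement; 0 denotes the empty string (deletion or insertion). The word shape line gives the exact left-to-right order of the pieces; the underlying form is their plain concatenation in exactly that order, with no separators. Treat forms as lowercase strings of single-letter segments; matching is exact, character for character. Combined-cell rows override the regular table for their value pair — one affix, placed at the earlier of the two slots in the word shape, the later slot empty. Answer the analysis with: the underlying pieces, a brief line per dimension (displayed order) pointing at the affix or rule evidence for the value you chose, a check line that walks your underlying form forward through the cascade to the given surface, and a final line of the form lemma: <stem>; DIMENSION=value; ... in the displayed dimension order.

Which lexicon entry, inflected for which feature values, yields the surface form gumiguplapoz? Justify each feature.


underlying: gumikup-lap-oz
VEL=ta - signalled by the affix -oz
CASE=fe - signalled by the affix -lap
check: gumikuplapoz -> gumiguplapoz
lemma: gumikup; VEL=ta; CASE=fe


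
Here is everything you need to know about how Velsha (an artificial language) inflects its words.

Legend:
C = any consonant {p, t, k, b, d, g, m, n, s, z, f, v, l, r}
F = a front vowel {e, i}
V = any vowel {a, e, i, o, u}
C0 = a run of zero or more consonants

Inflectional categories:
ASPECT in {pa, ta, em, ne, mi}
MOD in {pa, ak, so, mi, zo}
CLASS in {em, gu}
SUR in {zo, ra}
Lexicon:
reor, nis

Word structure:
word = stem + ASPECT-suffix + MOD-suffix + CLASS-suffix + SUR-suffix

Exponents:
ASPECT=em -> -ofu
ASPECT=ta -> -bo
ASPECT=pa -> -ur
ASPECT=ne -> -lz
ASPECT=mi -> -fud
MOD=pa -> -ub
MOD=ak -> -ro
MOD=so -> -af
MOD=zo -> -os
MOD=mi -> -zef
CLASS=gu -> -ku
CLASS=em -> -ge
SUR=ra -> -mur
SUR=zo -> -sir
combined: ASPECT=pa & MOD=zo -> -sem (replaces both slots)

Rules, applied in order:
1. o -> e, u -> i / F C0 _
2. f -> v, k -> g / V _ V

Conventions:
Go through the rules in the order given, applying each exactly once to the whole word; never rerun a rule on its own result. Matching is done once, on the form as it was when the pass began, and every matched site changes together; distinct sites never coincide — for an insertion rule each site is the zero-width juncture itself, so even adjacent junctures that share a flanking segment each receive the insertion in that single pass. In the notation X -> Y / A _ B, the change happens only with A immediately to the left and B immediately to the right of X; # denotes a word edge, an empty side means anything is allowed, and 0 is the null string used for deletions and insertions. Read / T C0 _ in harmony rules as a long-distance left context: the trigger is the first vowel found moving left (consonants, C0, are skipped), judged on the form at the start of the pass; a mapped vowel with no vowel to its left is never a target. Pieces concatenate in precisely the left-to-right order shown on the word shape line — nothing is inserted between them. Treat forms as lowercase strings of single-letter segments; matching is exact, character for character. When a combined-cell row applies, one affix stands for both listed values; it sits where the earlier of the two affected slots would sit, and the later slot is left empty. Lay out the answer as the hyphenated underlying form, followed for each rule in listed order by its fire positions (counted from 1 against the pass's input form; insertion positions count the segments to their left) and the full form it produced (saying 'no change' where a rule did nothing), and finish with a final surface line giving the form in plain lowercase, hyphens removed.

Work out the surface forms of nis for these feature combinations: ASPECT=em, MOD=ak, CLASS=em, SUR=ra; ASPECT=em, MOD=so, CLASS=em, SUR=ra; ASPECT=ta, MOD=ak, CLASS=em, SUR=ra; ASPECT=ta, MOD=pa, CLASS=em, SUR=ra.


cell ASPECT=em, MOD=ak, CLASS=em, SUR=ra:
underlying: nis-ofu-ro-ge-mur
1. o -> e, u -> i / F C0 _: fires at position(s) 4, 12: nisefurogemir
2. f -> v, k -> g / V _ V: fires at position(s) 5: nisevurogemir
surface: nisevurogemir

cell ASPECT=em, MOD=so, CLASS=em, SUR=ra:
underlying: nis-ofu-af-ge-mur
1. o -> e, u -> i / F C0 _: fires at position(s) 4, 12: nisefuafgemir
2. f -> v, k -> g / V _ V: fires at position(s) 5: nisevuafgemir
surface: nisevuafgemir

cell ASPECT=ta, MOD=ak, CLASS=em, SUR=ra:
underlying: nis-bo-ro-ge-mur
1. o -> e, u -> i / F C0 _: fires at position(s) 5, 11: nisberogemir
2. f -> v, k -> g / V _ V: no change
surface: nisberogemir

cell ASPECT=ta, MOD=pa, CLASS=em, SUR=ra:
underlying: nis-bo-ub-ge-mur
1. o -> e, u -> i / F C0 _: fires at position(s) 5, 11: nisbeubgemir
2. f -> v, k -> g / V _ V: no change
surface: nisbeubgemir


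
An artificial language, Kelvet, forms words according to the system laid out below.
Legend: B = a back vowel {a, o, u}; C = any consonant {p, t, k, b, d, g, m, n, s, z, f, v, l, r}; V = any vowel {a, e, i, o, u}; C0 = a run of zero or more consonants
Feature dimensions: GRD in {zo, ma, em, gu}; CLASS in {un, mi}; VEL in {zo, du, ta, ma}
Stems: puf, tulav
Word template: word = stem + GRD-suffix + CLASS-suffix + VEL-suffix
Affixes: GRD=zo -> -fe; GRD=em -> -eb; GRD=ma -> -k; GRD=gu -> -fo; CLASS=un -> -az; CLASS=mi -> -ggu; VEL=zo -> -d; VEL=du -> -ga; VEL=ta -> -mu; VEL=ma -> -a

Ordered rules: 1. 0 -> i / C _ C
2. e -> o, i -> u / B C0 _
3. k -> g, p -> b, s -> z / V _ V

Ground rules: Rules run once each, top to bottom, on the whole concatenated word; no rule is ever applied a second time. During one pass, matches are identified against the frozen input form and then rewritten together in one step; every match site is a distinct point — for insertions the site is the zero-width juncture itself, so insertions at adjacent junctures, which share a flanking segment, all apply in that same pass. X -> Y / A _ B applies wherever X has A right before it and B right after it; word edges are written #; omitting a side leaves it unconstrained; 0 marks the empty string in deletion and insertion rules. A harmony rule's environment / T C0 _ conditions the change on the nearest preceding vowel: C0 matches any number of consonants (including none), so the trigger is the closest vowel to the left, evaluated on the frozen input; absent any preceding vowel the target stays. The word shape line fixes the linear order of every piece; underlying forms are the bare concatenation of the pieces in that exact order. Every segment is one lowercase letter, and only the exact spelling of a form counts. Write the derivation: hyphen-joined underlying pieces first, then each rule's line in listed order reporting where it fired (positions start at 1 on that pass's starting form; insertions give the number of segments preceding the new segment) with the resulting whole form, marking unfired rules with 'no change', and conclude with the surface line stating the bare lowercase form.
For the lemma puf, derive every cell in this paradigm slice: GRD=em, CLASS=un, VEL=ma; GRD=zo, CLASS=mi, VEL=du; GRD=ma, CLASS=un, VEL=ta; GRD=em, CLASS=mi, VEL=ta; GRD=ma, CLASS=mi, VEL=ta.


cell GRD=em, CLASS=un, VEL=ma:
underlying: puf-eb-az-a
1. 0 -> i / C _ C: no change
2. e -> o, i -> u / B C0 _: fires at position(s) 4: pufobaza
3. k -> g, p -> b, s -> z / V _ V: no change
surface: pufobaza

cell GRD=zo, CLASS=mi, VEL=du:
underlying: puf-fe-ggu-ga
1. 0 -> i / C _ C: inserts after position(s) 3, 6: pufifegiguga
2. e -> o, i -> u / B C0 _: fires at position(s) 4: pufufegiguga
3. k -> g, p -> b, s -> z / V _ V: no change
surface: pufufegiguga

cell GRD=ma, CLASS=un, VEL=ta:
underlying: puf-k-az-mu
1. 0 -> i / C _ C: inserts after position(s) 3, 6: pufikazimu
2. e -> o, i -> u / B C0 _: fires at position(s) 4, 8: pufukazumu
3. k -> g, p -> b, s -> z / V _ V: fires at position(s) 5: pufugazumu
surface: pufugazumu

cell GRD=em, CLASS=mi, VEL=ta:
underlying: puf-eb-ggu-mu
1. 0 -> i / C _ C: inserts after position(s) 5, 6: pufebigigumu
2. e -> o, i -> u / B C0 _: fires at position(s) 4: pufobigigumu
3. k -> g, p -> b, s -> z / V _ V: no change
surface: pufobigigumu

cell GRD=ma, CLASS=mi, VEL=ta:
underlying: puf-k-ggu-mu
1. 0 -> i / C _ C: inserts after position(s) 3, 4, 5: pufikigigumu
2. e -> o, i -> u / B C0 _: fires at position(s) 4: pufukigigumu
3. k -> g, p -> b, s -> z / V _ V: fires at position(s) 5: pufugigigumu
surface: pufugigigumu


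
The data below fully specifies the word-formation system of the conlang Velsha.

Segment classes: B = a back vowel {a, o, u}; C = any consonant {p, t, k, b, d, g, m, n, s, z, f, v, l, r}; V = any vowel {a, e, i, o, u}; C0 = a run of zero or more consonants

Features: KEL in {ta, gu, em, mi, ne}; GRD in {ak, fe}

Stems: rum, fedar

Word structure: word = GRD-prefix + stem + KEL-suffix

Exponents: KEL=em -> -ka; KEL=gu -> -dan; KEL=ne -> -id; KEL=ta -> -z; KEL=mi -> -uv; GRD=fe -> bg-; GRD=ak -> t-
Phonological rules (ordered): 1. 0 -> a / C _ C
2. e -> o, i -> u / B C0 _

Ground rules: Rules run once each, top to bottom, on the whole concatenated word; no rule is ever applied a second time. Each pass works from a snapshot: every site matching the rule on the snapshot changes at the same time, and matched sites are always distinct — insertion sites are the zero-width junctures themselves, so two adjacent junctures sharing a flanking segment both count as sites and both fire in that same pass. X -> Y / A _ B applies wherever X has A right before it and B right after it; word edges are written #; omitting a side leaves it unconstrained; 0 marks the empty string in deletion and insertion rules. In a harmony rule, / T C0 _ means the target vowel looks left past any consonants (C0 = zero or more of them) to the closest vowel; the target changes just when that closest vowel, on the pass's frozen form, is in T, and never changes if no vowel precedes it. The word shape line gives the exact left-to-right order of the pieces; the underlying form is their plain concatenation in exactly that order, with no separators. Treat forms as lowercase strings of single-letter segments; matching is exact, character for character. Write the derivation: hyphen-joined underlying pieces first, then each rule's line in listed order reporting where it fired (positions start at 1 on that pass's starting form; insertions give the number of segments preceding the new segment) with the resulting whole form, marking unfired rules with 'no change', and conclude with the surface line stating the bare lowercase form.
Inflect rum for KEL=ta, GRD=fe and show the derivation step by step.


underlying: bg-rum-z
1. 0 -> a / C _ C: inserts after position(s) 1, 2, 5: bagarumaz
2. e -> o, i -> u / B C0 _: no change
surface: bagarumaz


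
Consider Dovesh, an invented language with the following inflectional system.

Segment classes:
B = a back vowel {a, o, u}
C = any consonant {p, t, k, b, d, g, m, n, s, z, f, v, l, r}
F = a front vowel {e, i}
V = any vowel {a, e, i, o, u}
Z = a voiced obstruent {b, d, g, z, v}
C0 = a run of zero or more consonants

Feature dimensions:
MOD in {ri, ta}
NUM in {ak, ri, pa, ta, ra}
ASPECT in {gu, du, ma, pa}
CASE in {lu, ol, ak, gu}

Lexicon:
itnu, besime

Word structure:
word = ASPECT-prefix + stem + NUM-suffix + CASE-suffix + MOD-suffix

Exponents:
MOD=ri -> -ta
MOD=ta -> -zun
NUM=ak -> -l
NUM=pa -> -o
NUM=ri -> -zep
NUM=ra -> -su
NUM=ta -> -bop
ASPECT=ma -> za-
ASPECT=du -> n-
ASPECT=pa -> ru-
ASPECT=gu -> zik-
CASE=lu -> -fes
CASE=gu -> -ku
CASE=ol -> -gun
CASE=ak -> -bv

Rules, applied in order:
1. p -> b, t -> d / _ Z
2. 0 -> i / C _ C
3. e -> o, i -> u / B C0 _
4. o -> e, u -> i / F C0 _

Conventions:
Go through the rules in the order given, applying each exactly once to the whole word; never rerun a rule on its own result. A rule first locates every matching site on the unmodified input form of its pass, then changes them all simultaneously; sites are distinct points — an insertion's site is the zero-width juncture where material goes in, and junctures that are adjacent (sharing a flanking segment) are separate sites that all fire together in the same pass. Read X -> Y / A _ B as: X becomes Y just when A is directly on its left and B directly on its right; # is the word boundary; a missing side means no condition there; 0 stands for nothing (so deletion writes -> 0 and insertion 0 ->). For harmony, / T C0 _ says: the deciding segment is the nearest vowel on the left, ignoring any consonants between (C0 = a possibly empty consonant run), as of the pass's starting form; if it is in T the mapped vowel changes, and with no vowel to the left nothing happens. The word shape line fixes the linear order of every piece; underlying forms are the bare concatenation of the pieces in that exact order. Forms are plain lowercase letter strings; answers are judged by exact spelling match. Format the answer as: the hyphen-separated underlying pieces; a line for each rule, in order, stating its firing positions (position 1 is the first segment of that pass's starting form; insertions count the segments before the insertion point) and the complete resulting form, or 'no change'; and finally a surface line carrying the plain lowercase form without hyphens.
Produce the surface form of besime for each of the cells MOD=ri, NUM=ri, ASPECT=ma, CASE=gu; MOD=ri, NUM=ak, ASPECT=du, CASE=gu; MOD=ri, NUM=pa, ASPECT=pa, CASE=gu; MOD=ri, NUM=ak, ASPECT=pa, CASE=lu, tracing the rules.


cell MOD=ri, NUM=ri, ASPECT=ma, CASE=gu:
underlying: za-besime-zep-ku-ta
1. p -> b, t -> d / _ Z: no change
2. 0 -> i / C _ C: inserts after position(s) 11: zabesimezepikuta
3. e -> o, i -> u / B C0 _: fires at position(s) 4: zabosimezepikuta
4. o -> e, u -> i / F C0 _: fires at position(s) 14: zabosimezepikita
surface: zabosimezepikita

cell MOD=ri, NUM=ak, ASPECT=du, CASE=gu:
underlying: n-besime-l-ku-ta
1. p -> b, t -> d / _ Z: no change
2. 0 -> i / C _ C: inserts after position(s) 1, 8: nibesimelikuta
3. e -> o, i -> u / B C0 _: no change
4. o -> e, u -> i / F C0 _: fires at position(s) 12: nibesimelikita
surface: nibesimelikita

cell MOD=ri, NUM=pa, ASPECT=pa, CASE=gu:
underlying: ru-besime-o-ku-ta
1. p -> b, t -> d / _ Z: no change
2. 0 -> i / C _ C: no change
3. e -> o, i -> u / B C0 _: fires at position(s) 4: rubosimeokuta
4. o -> e, u -> i / F C0 _: fires at position(s) 9: rubosimeekuta
surface: rubosimeekuta

cell MOD=ri, NUM=ak, ASPECT=pa, CASE=lu:
underlying: ru-besime-l-fes-ta
1. p -> b, t -> d / _ Z: no change
2. 0 -> i / C _ C: inserts after position(s) 9, 12: rubesimelifesita
3. e -> o, i -> u / B C0 _: fires at position(s) 4: rubosimelifesita
4. o -> e, u -> i / F C0 _: no change
surface: rubosimelifesita
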